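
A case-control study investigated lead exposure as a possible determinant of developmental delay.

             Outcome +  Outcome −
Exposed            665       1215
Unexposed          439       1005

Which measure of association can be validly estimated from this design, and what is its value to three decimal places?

Cells: a = 665, b = 1215, c = 439, d = 1005.
This is a case-control study: participants were sampled on outcome status, so risks in the source population cannot be estimated directly — relative risk is not valid here. The odds ratio is the appropriate measure.
OR = (a·d)/(b·c) = (665 × 1005) / (1215 × 439) = 668325 / 533385 = 1.25299

1.253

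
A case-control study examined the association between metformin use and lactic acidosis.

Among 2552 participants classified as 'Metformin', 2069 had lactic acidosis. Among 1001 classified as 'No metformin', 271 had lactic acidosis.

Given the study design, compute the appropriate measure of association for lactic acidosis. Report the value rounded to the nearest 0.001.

From the description: a = 2069, b = 483, c = 271, d = 730.
This is a case-control study: participants were sampled on outcome status, so risks in the source population cannot be estimated directly — relative risk is not valid here. The odds ratio is the appropriate measure.
OR = (a·d)/(b·c) = (2069 × 730) / (483 × 271) = 1510370 / 130893 = 11.53897

11.539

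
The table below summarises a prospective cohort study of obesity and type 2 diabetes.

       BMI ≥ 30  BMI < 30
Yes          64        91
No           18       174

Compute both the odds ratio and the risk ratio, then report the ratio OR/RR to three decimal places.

Reading the table with exposure as columns: a = 64 (BMI ≥ 30, case), b = 18 (BMI ≥ 30, non-case), c = 91 (BMI < 30, case), d = 174.
OR = (64·174)/(18·91) = 11136/1638 = 6.79853
Risk in exposed = 64/82 = 0.78049; risk in unexposed = 91/265 = 0.34340; RR = 2.27285
OR/RR = 6.79853 / 2.27285 = 2.99119
The outcome is not rare, so the OR lies further from 1 than the RR.

2.991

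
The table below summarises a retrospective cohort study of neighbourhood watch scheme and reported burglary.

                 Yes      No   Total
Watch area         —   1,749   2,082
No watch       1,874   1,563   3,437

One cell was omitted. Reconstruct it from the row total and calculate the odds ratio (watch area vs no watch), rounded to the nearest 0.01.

The missing cell is in the exposed row: 2082 − 1749 = 333.
So a = 333, b = 1749, c = 1874, d = 1563.
OR = (a·d)/(b·c) = (333 × 1563) / (1749 × 1874) = 520479 / 3277626 = 0.15880

0.16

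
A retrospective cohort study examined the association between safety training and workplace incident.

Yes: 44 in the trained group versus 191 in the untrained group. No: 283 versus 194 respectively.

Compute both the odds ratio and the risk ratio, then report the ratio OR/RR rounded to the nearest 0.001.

0.582

From the description: a = 44, b = 283, c = 191, d = 194.
OR = (44·194)/(283·191) = 8536/54053 = 0.15792
Risk in exposed = 44/327 = 0.13456; risk in unexposed = 191/385 = 0.49610; RR = 0.27123
OR/RR = 0.15792 / 0.27123 = 0.58224
The outcome is not rare, so the OR lies further from 1 than the RR.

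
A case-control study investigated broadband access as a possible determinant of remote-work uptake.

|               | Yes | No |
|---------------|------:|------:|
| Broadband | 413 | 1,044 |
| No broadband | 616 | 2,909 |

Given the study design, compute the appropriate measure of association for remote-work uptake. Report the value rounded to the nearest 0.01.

1.87

Cells: a = 413, b = 1044, c = 616, d = 2909.
This is a case-control study: participants were sampled on outcome status, so risks in the source population cannot be estimated directly — relative risk is not valid here. The odds ratio is the appropriate measure.
OR = (a·d)/(b·c) = (413 × 2909) / (1044 × 616) = 1201417 / 643104 = 1.86815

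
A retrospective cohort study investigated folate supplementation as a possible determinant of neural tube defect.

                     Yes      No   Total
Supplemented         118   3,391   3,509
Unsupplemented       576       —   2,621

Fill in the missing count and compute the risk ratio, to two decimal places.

The missing cell is in the unexposed row: 2621 − 576 = 2045.
So a = 118, b = 3391, c = 576, d = 2045.
RR = [a/(a+b)] / [c/(c+d)] = (118/3509) / (576/2621) = 0.03363/0.21976 = 0.15302

0.15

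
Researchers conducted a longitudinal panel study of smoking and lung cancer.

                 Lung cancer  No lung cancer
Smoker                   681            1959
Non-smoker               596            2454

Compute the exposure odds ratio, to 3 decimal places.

1.431

Cells: a = 681, b = 1959, c = 596, d = 2454.
OR = (a·d)/(b·c) = (681 × 2454) / (1959 × 596) = 1671174 / 1167564 = 1.43133
The odds of lung cancer are about 1.43 times as high in the smoker group.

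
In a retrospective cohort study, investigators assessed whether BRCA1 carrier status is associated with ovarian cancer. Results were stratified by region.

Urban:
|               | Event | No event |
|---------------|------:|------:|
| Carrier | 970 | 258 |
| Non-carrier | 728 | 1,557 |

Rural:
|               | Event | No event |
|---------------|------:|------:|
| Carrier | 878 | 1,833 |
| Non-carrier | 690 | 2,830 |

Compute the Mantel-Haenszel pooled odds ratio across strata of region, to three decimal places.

OR_MH = Σ(aᵢdᵢ/nᵢ) / Σ(bᵢcᵢ/nᵢ), where nᵢ is the stratum total.
Stratum 1 (Urban): n = 3513; a·d/n = 970·1557/3513 = 429.9146; b·c/n = 258·728/3513 = 53.4654
Stratum 2 (Rural): n = 6231; a·d/n = 878·2830/6231 = 398.7707; b·c/n = 1833·690/6231 = 202.9803
OR_MH = (429.9146 + 398.7707) / (53.4654 + 202.9803) = 828.6853 / 256.4457 = 3.23143

3.231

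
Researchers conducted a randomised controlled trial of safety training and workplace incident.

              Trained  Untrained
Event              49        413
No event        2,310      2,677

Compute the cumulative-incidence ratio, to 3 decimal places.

Reading the table with exposure as columns: a = 49 (Trained, case), b = 2310 (Trained, non-case), c = 413 (Untrained, case), d = 2677.
Risk in exposed = 49/2359 = 0.02077; risk in unexposed = 413/3090 = 0.13366.
RR = 0.02077 / 0.13366 = 0.15541
The risk is 84% lower among the exposed than among the unexposed.

0.155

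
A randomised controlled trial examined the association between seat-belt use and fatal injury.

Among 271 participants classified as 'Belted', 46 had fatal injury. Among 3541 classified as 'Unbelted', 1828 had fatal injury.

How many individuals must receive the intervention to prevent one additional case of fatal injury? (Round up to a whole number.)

Risk in treated group = 46/271 = 0.16974; risk in control = 1828/3541 = 0.51624.
Absolute risk reduction = 0.51624 − 0.16974 = 0.34650
NNT = 1 / ARR = 1 / 0.34650 = 2.886 → round up → 3

3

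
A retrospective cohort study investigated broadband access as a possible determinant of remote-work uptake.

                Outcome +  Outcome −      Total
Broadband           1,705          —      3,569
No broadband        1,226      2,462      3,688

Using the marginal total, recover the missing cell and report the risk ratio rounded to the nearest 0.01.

The missing cell is in the exposed row: 3569 − 1705 = 1864.
So a = 1705, b = 1864, c = 1226, d = 2462.
RR = [a/(a+b)] / [c/(c+d)] = (1705/3569) / (1226/3688) = 0.47772/0.33243 = 1.43707

1.44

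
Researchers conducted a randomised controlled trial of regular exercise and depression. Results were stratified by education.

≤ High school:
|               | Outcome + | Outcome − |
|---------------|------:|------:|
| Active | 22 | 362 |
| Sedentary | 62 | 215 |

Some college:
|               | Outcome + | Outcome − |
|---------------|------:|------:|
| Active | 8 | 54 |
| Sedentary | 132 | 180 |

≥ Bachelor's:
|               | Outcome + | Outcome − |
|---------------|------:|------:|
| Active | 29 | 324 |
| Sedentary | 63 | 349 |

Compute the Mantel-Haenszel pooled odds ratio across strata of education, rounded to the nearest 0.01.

OR_MH = Σ(aᵢdᵢ/nᵢ) / Σ(bᵢcᵢ/nᵢ), where nᵢ is the stratum total.
Stratum 1 (≤ High school): n = 661; a·d/n = 22·215/661 = 7.1558; b·c/n = 362·62/661 = 33.9546
Stratum 2 (Some college): n = 374; a·d/n = 8·180/374 = 3.8503; b·c/n = 54·132/374 = 19.0588
Stratum 3 (≥ Bachelor's): n = 765; a·d/n = 29·349/765 = 13.2301; b·c/n = 324·63/765 = 26.6824
OR_MH = (7.1558 + 3.8503 + 13.2301) / (33.9546 + 19.0588 + 26.6824) = 24.2362 / 79.6958 = 0.30411

0.30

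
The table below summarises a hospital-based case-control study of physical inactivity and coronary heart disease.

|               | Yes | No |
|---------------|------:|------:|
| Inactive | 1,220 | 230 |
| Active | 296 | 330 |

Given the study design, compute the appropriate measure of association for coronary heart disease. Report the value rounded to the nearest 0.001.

Cells: a = 1220, b = 230, c = 296, d = 330.
This is a hospital-based case-control study: participants were sampled on outcome status, so risks in the source population cannot be estimated directly — relative risk is not valid here. The odds ratio is the appropriate measure.
OR = (a·d)/(b·c) = (1220 × 330) / (230 × 296) = 402600 / 68080 = 5.91363

5.914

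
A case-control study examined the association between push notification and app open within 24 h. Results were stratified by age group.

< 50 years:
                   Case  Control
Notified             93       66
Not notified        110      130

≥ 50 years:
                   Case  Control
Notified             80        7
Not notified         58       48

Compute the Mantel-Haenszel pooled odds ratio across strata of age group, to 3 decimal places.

OR_MH = Σ(aᵢdᵢ/nᵢ) / Σ(bᵢcᵢ/nᵢ), where nᵢ is the stratum total.
Stratum 1 (< 50 years): n = 399; a·d/n = 93·130/399 = 30.3008; b·c/n = 66·110/399 = 18.1955
Stratum 2 (≥ 50 years): n = 193; a·d/n = 80·48/193 = 19.8964; b·c/n = 7·58/193 = 2.1036
OR_MH = (30.3008 + 19.8964) / (18.1955 + 2.1036) = 50.1971 / 20.2991 = 2.47287

2.473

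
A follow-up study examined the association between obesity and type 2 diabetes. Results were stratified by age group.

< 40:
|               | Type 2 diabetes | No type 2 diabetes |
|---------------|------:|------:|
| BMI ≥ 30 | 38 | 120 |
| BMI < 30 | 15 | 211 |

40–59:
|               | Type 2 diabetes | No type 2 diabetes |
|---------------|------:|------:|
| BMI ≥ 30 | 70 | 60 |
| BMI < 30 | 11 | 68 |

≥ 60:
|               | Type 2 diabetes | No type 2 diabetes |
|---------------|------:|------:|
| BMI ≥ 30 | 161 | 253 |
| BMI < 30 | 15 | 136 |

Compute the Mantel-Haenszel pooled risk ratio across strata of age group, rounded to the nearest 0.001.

RR_MH = Σ(aᵢ·n₀ᵢ/nᵢ) / Σ(cᵢ·n₁ᵢ/nᵢ), with n₁ᵢ = aᵢ+bᵢ (exposed), n₀ᵢ = cᵢ+dᵢ (unexposed), nᵢ = n₁ᵢ+n₀ᵢ.
Stratum 1 (< 40): n₁ = 158, n₀ = 226, n = 384; a·n₀/n = 38·226/384 = 22.3646; c·n₁/n = 15·158/384 = 6.1719
Stratum 2 (40–59): n₁ = 130, n₀ = 79, n = 209; a·n₀/n = 70·79/209 = 26.4593; c·n₁/n = 11·130/209 = 6.8421
Stratum 3 (≥ 60): n₁ = 414, n₀ = 151, n = 565; a·n₀/n = 161·151/565 = 43.0283; c·n₁/n = 15·414/565 = 10.9912
RR_MH = (22.3646 + 26.4593 + 43.0283) / (6.1719 + 6.8421 + 10.9912) = 91.8522 / 24.0051 = 3.82636

3.826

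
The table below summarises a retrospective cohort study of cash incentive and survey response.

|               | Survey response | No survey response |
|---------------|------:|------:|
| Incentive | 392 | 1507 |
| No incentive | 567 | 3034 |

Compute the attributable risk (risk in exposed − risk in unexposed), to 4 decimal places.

0.0490

Cells: a = 392, b = 1507, c = 567, d = 3034.
Risk in exposed = 392/1899 = 0.206424; risk in unexposed = 567/3601 = 0.157456.
Risk difference = 0.206424 − 0.157456 = 0.048968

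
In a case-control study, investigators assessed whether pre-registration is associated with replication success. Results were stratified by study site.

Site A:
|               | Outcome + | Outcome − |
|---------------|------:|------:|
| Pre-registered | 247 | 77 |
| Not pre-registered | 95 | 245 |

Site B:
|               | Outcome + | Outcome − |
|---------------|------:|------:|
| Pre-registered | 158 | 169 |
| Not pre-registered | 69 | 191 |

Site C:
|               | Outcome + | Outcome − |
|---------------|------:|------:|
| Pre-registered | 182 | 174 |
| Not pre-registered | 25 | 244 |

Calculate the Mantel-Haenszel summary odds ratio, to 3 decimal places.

5.645

OR_MH = Σ(aᵢdᵢ/nᵢ) / Σ(bᵢcᵢ/nᵢ), where nᵢ is the stratum total.
Stratum 1 (Site A): n = 664; a·d/n = 247·245/664 = 91.1370; b·c/n = 77·95/664 = 11.0166
Stratum 2 (Site B): n = 587; a·d/n = 158·191/587 = 51.4106; b·c/n = 169·69/587 = 19.8654
Stratum 3 (Site C): n = 625; a·d/n = 182·244/625 = 71.0528; b·c/n = 174·25/625 = 6.9600
OR_MH = (91.1370 + 51.4106 + 71.0528) / (11.0166 + 19.8654 + 6.9600) = 213.6004 / 37.8420 = 5.64454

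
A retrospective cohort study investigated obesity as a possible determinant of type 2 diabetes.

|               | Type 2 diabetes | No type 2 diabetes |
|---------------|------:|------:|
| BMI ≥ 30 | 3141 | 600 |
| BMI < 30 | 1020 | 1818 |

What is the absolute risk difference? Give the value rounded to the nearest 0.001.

Cells: a = 3141, b = 600, c = 1020, d = 1818.
Risk in exposed = 3141/3741 = 0.839615; risk in unexposed = 1020/2838 = 0.359408.
Risk difference = 0.839615 − 0.359408 = 0.480207

0.480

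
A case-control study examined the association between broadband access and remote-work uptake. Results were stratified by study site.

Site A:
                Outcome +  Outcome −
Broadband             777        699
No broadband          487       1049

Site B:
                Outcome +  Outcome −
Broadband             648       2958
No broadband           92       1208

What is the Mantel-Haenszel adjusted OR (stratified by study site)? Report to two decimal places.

2.55

OR_MH = Σ(aᵢdᵢ/nᵢ) / Σ(bᵢcᵢ/nᵢ), where nᵢ is the stratum total.
Stratum 1 (Site A): n = 3012; a·d/n = 777·1049/3012 = 270.6086; b·c/n = 699·487/3012 = 113.0189
Stratum 2 (Site B): n = 4906; a·d/n = 648·1208/4906 = 159.5565; b·c/n = 2958·92/4906 = 55.4700
OR_MH = (270.6086 + 159.5565) / (113.0189 + 55.4700) = 430.1650 / 168.4890 = 2.55308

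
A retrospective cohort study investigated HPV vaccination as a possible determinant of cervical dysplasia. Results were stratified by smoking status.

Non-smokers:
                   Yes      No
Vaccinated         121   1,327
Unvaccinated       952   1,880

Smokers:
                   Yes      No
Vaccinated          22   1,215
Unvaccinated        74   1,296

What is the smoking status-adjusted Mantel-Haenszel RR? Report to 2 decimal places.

RR_MH = Σ(aᵢ·n₀ᵢ/nᵢ) / Σ(cᵢ·n₁ᵢ/nᵢ), with n₁ᵢ = aᵢ+bᵢ (exposed), n₀ᵢ = cᵢ+dᵢ (unexposed), nᵢ = n₁ᵢ+n₀ᵢ.
Stratum 1 (Non-smokers): n₁ = 1448, n₀ = 2832, n = 4280; a·n₀/n = 121·2832/4280 = 80.0636; c·n₁/n = 952·1448/4280 = 322.0785
Stratum 2 (Smokers): n₁ = 1237, n₀ = 1370, n = 2607; a·n₀/n = 22·1370/2607 = 11.5612; c·n₁/n = 74·1237/2607 = 35.1124
RR_MH = (80.0636 + 11.5612) / (322.0785 + 35.1124) = 91.6247 / 357.1909 = 0.25651

0.26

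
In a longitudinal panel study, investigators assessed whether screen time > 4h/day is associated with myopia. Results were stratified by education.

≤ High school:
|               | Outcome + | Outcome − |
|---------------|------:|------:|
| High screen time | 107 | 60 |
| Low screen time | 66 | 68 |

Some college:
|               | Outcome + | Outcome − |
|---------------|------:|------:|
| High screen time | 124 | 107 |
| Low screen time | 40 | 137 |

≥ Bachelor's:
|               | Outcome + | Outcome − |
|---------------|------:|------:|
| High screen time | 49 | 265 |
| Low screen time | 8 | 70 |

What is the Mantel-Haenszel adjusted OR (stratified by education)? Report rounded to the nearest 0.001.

OR_MH = Σ(aᵢdᵢ/nᵢ) / Σ(bᵢcᵢ/nᵢ), where nᵢ is the stratum total.
Stratum 1 (≤ High school): n = 301; a·d/n = 107·68/301 = 24.1728; b·c/n = 60·66/301 = 13.1561
Stratum 2 (Some college): n = 408; a·d/n = 124·137/408 = 41.6373; b·c/n = 107·40/408 = 10.4902
Stratum 3 (≥ Bachelor's): n = 392; a·d/n = 49·70/392 = 8.7500; b·c/n = 265·8/392 = 5.4082
OR_MH = (24.1728 + 41.6373 + 8.7500) / (13.1561 + 10.4902 + 5.4082) = 74.5600 / 29.0545 = 2.56621

2.566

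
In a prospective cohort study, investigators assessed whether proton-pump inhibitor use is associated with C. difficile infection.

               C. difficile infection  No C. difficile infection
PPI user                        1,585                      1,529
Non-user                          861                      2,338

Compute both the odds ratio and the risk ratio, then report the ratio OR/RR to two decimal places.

1.49

Cells: a = 1585, b = 1529, c = 861, d = 2338.
OR = (1585·2338)/(1529·861) = 3705730/1316469 = 2.81490
Risk in exposed = 1585/3114 = 0.50899; risk in unexposed = 861/3199 = 0.26915; RR = 1.89113
OR/RR = 2.81490 / 1.89113 = 1.48847
The outcome is not rare, so the OR lies further from 1 than the RR.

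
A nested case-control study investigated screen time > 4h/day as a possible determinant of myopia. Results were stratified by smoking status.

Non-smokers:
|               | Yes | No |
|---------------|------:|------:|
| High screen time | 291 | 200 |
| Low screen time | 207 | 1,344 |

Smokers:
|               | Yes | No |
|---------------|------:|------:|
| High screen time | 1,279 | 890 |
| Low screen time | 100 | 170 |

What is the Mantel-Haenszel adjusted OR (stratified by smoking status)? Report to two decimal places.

4.94

OR_MH = Σ(aᵢdᵢ/nᵢ) / Σ(bᵢcᵢ/nᵢ), where nᵢ is the stratum total.
Stratum 1 (Non-smokers): n = 2042; a·d/n = 291·1344/2042 = 191.5299; b·c/n = 200·207/2042 = 20.2742
Stratum 2 (Smokers): n = 2439; a·d/n = 1279·170/2439 = 89.1472; b·c/n = 890·100/2439 = 36.4904
OR_MH = (191.5299 + 89.1472) / (20.2742 + 36.4904) = 280.6771 / 56.7646 = 4.94458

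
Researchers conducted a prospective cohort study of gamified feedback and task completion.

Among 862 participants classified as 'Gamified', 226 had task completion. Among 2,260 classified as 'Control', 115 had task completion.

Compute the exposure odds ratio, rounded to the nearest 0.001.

6.628

From the description: a = 226, b = 636, c = 115, d = 2145.
OR = (a·d)/(b·c) = (226 × 2145) / (636 × 115) = 484770 / 73140 = 6.62797
The odds of task completion are about 6.63 times as high in the gamified group.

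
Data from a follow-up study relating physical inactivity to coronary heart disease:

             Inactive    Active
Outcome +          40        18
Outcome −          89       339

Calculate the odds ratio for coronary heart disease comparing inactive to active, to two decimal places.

Reading the table with exposure as columns: a = 40 (Inactive, case), b = 89 (Inactive, non-case), c = 18 (Active, case), d = 339.
OR = (a·d)/(b·c) = (40 × 339) / (89 × 18) = 13560 / 1602 = 8.46442
The odds of coronary heart disease are about 8.46 times as high in the inactive group.

8.46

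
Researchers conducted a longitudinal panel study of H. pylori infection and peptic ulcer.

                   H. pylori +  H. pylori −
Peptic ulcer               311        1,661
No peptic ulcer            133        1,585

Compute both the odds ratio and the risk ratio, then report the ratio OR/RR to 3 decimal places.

1.630

Reading the table with exposure as columns: a = 311 (H. pylori +, case), b = 133 (H. pylori +, non-case), c = 1661 (H. pylori −, case), d = 1585.
OR = (311·1585)/(133·1661) = 492935/220913 = 2.23135
Risk in exposed = 311/444 = 0.70045; risk in unexposed = 1661/3246 = 0.51171; RR = 1.36885
OR/RR = 2.23135 / 1.36885 = 1.63009
The outcome is not rare, so the OR lies further from 1 than the RR.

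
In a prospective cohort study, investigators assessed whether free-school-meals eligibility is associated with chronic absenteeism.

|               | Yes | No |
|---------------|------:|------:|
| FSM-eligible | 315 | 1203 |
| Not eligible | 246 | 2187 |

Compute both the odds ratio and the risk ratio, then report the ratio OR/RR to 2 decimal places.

Cells: a = 315, b = 1203, c = 246, d = 2187.
OR = (315·2187)/(1203·246) = 688905/295938 = 2.32787
Risk in exposed = 315/1518 = 0.20751; risk in unexposed = 246/2433 = 0.10111; RR = 2.05232
OR/RR = 2.32787 / 2.05232 = 1.13426
The outcome is not rare, so the OR lies further from 1 than the RR.

1.13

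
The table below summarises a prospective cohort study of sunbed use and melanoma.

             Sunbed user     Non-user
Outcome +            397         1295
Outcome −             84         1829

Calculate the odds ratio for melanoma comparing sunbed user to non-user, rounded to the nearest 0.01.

Reading the table with exposure as columns: a = 397 (Sunbed user, case), b = 84 (Sunbed user, non-case), c = 1295 (Non-user, case), d = 1829.
OR = (a·d)/(b·c) = (397 × 1829) / (84 × 1295) = 726113 / 108780 = 6.67506
The odds of melanoma are about 6.68 times as high in the sunbed user group.

6.68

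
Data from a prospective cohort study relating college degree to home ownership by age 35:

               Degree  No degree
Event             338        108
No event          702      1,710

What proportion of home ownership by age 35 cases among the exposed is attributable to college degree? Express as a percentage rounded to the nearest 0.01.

Reading the table with exposure as columns: a = 338 (Degree, case), b = 702 (Degree, non-case), c = 108 (No degree, case), d = 1710.
Risk in exposed = 338/1040 = 0.32500; risk in unexposed = 108/1818 = 0.05941.
RR = 0.32500/0.05941 = 5.47083
AR% = (RR − 1)/RR × 100 = (5.47083 − 1)/5.47083 × 100 = 81.7212%

81.72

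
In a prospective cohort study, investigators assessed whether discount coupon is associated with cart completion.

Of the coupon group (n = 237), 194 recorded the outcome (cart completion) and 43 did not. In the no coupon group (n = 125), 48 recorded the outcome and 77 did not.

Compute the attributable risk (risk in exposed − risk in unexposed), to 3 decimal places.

From the description: a = 194, b = 43, c = 48, d = 77.
Risk in exposed = 194/237 = 0.818565; risk in unexposed = 48/125 = 0.384000.
Risk difference = 0.818565 − 0.384000 = 0.434565

0.435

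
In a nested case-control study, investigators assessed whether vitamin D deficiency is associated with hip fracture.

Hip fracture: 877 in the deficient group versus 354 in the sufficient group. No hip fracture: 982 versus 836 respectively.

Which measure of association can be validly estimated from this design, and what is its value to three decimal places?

From the description: a = 877, b = 982, c = 354, d = 836.
This is a nested case-control study: participants were sampled on outcome status, so risks in the source population cannot be estimated directly — relative risk is not valid here. The odds ratio is the appropriate measure.
OR = (a·d)/(b·c) = (877 × 836) / (982 × 354) = 733172 / 347628 = 2.10907

2.109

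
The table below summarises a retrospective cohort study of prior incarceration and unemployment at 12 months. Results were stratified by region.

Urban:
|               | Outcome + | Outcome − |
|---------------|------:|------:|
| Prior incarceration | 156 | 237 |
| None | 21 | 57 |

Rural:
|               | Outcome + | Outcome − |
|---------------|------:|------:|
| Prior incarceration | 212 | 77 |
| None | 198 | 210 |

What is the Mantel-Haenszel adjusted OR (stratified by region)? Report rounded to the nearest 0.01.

OR_MH = Σ(aᵢdᵢ/nᵢ) / Σ(bᵢcᵢ/nᵢ), where nᵢ is the stratum total.
Stratum 1 (Urban): n = 471; a·d/n = 156·57/471 = 18.8790; b·c/n = 237·21/471 = 10.5669
Stratum 2 (Rural): n = 697; a·d/n = 212·210/697 = 63.8737; b·c/n = 77·198/697 = 21.8737
OR_MH = (18.8790 + 63.8737) / (10.5669 + 21.8737) = 82.7527 / 32.4406 = 2.55090

2.55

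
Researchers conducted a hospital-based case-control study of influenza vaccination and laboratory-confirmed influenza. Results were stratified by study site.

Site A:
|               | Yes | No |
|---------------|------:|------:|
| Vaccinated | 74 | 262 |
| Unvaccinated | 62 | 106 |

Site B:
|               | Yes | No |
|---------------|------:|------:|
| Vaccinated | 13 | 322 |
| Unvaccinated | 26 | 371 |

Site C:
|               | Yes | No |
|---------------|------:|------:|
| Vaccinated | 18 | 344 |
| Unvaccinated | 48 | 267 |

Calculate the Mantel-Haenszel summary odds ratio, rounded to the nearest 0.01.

OR_MH = Σ(aᵢdᵢ/nᵢ) / Σ(bᵢcᵢ/nᵢ), where nᵢ is the stratum total.
Stratum 1 (Site A): n = 504; a·d/n = 74·106/504 = 15.5635; b·c/n = 262·62/504 = 32.2302
Stratum 2 (Site B): n = 732; a·d/n = 13·371/732 = 6.5888; b·c/n = 322·26/732 = 11.4372
Stratum 3 (Site C): n = 677; a·d/n = 18·267/677 = 7.0990; b·c/n = 344·48/677 = 24.3900
OR_MH = (15.5635 + 6.5888 + 7.0990) / (32.2302 + 11.4372 + 24.3900) = 29.2513 / 68.0573 = 0.42980

0.43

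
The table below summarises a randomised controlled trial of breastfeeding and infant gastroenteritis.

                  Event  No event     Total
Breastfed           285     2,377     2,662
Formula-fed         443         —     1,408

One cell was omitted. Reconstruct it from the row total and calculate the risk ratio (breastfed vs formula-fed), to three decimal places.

The missing cell is in the unexposed row: 1408 − 443 = 965.
So a = 285, b = 2377, c = 443, d = 965.
RR = [a/(a+b)] / [c/(c+d)] = (285/2662) / (443/1408) = 0.10706/0.31463 = 0.34028

0.340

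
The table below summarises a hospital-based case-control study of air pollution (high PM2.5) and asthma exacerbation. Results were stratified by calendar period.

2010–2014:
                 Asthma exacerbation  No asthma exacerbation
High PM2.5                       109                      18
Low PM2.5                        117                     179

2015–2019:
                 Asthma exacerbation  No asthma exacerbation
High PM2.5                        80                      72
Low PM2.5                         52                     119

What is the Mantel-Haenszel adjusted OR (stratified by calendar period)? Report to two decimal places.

4.56

OR_MH = Σ(aᵢdᵢ/nᵢ) / Σ(bᵢcᵢ/nᵢ), where nᵢ is the stratum total.
Stratum 1 (2010–2014): n = 423; a·d/n = 109·179/423 = 46.1253; b·c/n = 18·117/423 = 4.9787
Stratum 2 (2015–2019): n = 323; a·d/n = 80·119/323 = 29.4737; b·c/n = 72·52/323 = 11.5913
OR_MH = (46.1253 + 29.4737) / (4.9787 + 11.5913) = 75.5990 / 16.5701 = 4.56239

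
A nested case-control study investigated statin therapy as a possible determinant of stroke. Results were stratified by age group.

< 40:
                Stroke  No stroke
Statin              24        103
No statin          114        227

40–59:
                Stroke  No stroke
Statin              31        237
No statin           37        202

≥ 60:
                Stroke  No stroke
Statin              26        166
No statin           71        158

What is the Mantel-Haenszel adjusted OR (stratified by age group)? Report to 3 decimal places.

OR_MH = Σ(aᵢdᵢ/nᵢ) / Σ(bᵢcᵢ/nᵢ), where nᵢ is the stratum total.
Stratum 1 (< 40): n = 468; a·d/n = 24·227/468 = 11.6410; b·c/n = 103·114/468 = 25.0897
Stratum 2 (40–59): n = 507; a·d/n = 31·202/507 = 12.3511; b·c/n = 237·37/507 = 17.2959
Stratum 3 (≥ 60): n = 421; a·d/n = 26·158/421 = 9.7577; b·c/n = 166·71/421 = 27.9952
OR_MH = (11.6410 + 12.3511 + 9.7577) / (25.0897 + 17.2959 + 27.9952) = 33.7498 / 70.3809 = 0.47953

0.480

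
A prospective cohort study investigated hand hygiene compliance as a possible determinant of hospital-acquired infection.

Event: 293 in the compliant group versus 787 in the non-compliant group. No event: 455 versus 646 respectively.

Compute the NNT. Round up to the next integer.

7

Risk in treated group = 293/748 = 0.39171; risk in control = 787/1433 = 0.54920.
Absolute risk reduction = 0.54920 − 0.39171 = 0.15749
NNT = 1 / ARR = 1 / 0.15749 = 6.350 → round up → 7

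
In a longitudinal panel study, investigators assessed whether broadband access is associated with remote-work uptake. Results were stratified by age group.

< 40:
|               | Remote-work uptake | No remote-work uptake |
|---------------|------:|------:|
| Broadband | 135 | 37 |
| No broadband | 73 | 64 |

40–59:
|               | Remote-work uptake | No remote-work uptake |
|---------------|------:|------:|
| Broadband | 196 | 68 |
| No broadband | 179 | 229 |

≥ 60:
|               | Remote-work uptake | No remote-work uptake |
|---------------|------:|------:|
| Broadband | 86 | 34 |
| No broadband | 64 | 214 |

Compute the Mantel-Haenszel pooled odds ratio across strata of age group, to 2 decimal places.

OR_MH = Σ(aᵢdᵢ/nᵢ) / Σ(bᵢcᵢ/nᵢ), where nᵢ is the stratum total.
Stratum 1 (< 40): n = 309; a·d/n = 135·64/309 = 27.9612; b·c/n = 37·73/309 = 8.7411
Stratum 2 (40–59): n = 672; a·d/n = 196·229/672 = 66.7917; b·c/n = 68·179/672 = 18.1131
Stratum 3 (≥ 60): n = 398; a·d/n = 86·214/398 = 46.2412; b·c/n = 34·64/398 = 5.4673
OR_MH = (27.9612 + 66.7917 + 46.2412) / (8.7411 + 18.1131 + 5.4673) = 140.9940 / 32.3215 = 4.36223

4.36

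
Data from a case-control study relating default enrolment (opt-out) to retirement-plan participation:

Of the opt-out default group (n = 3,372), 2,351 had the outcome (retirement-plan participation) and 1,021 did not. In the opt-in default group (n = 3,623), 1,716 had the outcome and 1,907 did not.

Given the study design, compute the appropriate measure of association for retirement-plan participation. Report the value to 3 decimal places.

2.559

From the description: a = 2351, b = 1021, c = 1716, d = 1907.
This is a case-control study: participants were sampled on outcome status, so risks in the source population cannot be estimated directly — relative risk is not valid here. The odds ratio is the appropriate measure.
OR = (a·d)/(b·c) = (2351 × 1907) / (1021 × 1716) = 4483357 / 1752036 = 2.55894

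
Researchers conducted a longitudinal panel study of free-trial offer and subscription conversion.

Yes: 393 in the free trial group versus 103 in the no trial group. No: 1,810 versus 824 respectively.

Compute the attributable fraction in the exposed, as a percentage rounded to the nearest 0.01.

From the description: a = 393, b = 1810, c = 103, d = 824.
Risk in exposed = 393/2203 = 0.17839; risk in unexposed = 103/927 = 0.11111.
RR = 0.17839/0.11111 = 1.60554
AR% = (RR − 1)/RR × 100 = (1.60554 − 1)/1.60554 × 100 = 37.7156%

37.72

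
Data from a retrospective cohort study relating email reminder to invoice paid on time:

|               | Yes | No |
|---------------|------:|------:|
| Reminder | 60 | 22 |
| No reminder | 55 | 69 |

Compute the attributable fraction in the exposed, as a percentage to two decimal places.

39.38

Cells: a = 60, b = 22, c = 55, d = 69.
Risk in exposed = 60/82 = 0.73171; risk in unexposed = 55/124 = 0.44355.
RR = 0.73171/0.44355 = 1.64967
AR% = (RR − 1)/RR × 100 = (1.64967 − 1)/1.64967 × 100 = 39.3817%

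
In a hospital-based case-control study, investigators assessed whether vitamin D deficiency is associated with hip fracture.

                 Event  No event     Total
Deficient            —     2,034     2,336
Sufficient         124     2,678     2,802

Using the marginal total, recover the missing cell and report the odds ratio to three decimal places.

The missing cell is in the exposed row: 2336 − 2034 = 302.
So a = 302, b = 2034, c = 124, d = 2678.
OR = (a·d)/(b·c) = (302 × 2678) / (2034 × 124) = 808756 / 252216 = 3.20660

3.207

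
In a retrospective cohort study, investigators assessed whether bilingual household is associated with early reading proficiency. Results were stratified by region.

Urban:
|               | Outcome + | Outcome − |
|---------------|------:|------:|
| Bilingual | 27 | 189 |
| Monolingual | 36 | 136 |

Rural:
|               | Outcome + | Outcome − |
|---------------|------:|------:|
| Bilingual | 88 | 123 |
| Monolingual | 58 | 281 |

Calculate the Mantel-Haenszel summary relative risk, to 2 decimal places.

1.57

RR_MH = Σ(aᵢ·n₀ᵢ/nᵢ) / Σ(cᵢ·n₁ᵢ/nᵢ), with n₁ᵢ = aᵢ+bᵢ (exposed), n₀ᵢ = cᵢ+dᵢ (unexposed), nᵢ = n₁ᵢ+n₀ᵢ.
Stratum 1 (Urban): n₁ = 216, n₀ = 172, n = 388; a·n₀/n = 27·172/388 = 11.9691; c·n₁/n = 36·216/388 = 20.0412
Stratum 2 (Rural): n₁ = 211, n₀ = 339, n = 550; a·n₀/n = 88·339/550 = 54.2400; c·n₁/n = 58·211/550 = 22.2509
RR_MH = (11.9691 + 54.2400) / (20.0412 + 22.2509) = 66.2091 / 42.2921 = 1.56552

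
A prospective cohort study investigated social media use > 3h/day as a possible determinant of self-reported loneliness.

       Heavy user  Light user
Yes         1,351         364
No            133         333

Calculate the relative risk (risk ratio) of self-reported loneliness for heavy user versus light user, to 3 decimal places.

Reading the table with exposure as columns: a = 1351 (Heavy user, case), b = 133 (Heavy user, non-case), c = 364 (Light user, case), d = 333.
Risk in exposed = 1351/1484 = 0.91038; risk in unexposed = 364/697 = 0.52224.
RR = 0.91038 / 0.52224 = 1.74322
The risk among the exposed is 1.74 times that among the unexposed.

1.743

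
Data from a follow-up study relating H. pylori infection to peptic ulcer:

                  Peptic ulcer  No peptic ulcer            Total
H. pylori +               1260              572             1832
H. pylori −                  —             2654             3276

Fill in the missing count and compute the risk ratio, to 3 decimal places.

The missing cell is in the unexposed row: 3276 − 2654 = 622.
So a = 1260, b = 572, c = 622, d = 2654.
RR = [a/(a+b)] / [c/(c+d)] = (1260/1832) / (622/3276) = 0.68777/0.18987 = 3.62242

3.622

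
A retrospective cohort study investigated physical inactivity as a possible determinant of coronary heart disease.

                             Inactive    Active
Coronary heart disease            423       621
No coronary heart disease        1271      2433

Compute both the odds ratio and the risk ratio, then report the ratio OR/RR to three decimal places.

1.062

Reading the table with exposure as columns: a = 423 (Inactive, case), b = 1271 (Inactive, non-case), c = 621 (Active, case), d = 2433.
OR = (423·2433)/(1271·621) = 1029159/789291 = 1.30390
Risk in exposed = 423/1694 = 0.24970; risk in unexposed = 621/3054 = 0.20334; RR = 1.22802
OR/RR = 1.30390 / 1.22802 = 1.06180
The outcome is not rare, so the OR lies further from 1 than the RR.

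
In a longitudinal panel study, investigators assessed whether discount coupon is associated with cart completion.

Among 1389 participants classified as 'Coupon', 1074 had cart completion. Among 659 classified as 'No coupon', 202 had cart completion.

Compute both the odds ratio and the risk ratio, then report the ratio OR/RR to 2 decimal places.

From the description: a = 1074, b = 315, c = 202, d = 457.
OR = (1074·457)/(315·202) = 490818/63630 = 7.71363
Risk in exposed = 1074/1389 = 0.77322; risk in unexposed = 202/659 = 0.30653; RR = 2.52253
OR/RR = 7.71363 / 2.52253 = 3.05789
The outcome is not rare, so the OR lies further from 1 than the RR.

3.06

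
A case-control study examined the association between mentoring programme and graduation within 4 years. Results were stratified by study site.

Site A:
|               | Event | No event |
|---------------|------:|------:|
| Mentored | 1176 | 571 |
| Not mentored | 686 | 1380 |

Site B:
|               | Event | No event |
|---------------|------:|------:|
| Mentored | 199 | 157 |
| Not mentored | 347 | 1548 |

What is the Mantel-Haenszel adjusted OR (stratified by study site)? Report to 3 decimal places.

4.431

OR_MH = Σ(aᵢdᵢ/nᵢ) / Σ(bᵢcᵢ/nᵢ), where nᵢ is the stratum total.
Stratum 1 (Site A): n = 3813; a·d/n = 1176·1380/3813 = 425.6176; b·c/n = 571·686/3813 = 102.7291
Stratum 2 (Site B): n = 2251; a·d/n = 199·1548/2251 = 136.8512; b·c/n = 157·347/2251 = 24.2021
OR_MH = (425.6176 + 136.8512) / (102.7291 + 24.2021) = 562.4688 / 126.9312 = 4.43129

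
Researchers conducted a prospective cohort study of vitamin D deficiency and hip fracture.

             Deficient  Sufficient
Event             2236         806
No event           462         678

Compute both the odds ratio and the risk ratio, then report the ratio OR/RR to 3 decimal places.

2.668

Reading the table with exposure as columns: a = 2236 (Deficient, case), b = 462 (Deficient, non-case), c = 806 (Sufficient, case), d = 678.
OR = (2236·678)/(462·806) = 1516008/372372 = 4.07122
Risk in exposed = 2236/2698 = 0.82876; risk in unexposed = 806/1484 = 0.54313; RR = 1.52591
OR/RR = 4.07122 / 1.52591 = 2.66806
The outcome is not rare, so the OR lies further from 1 than the RR.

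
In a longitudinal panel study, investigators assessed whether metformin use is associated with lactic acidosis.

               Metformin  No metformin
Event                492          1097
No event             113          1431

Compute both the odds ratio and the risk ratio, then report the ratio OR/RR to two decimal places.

Reading the table with exposure as columns: a = 492 (Metformin, case), b = 113 (Metformin, non-case), c = 1097 (No metformin, case), d = 1431.
OR = (492·1431)/(113·1097) = 704052/123961 = 5.67963
Risk in exposed = 492/605 = 0.81322; risk in unexposed = 1097/2528 = 0.43394; RR = 1.87405
OR/RR = 5.67963 / 1.87405 = 3.03068
The outcome is not rare, so the OR lies further from 1 than the RR.

3.03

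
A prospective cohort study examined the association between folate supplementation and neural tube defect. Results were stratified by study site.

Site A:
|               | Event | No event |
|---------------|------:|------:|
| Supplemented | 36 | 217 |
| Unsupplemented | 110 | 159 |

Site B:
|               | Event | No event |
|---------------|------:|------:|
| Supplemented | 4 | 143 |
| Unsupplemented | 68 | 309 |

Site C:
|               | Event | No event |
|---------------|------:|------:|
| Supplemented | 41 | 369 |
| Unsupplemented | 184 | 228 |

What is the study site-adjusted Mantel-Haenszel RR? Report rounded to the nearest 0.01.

RR_MH = Σ(aᵢ·n₀ᵢ/nᵢ) / Σ(cᵢ·n₁ᵢ/nᵢ), with n₁ᵢ = aᵢ+bᵢ (exposed), n₀ᵢ = cᵢ+dᵢ (unexposed), nᵢ = n₁ᵢ+n₀ᵢ.
Stratum 1 (Site A): n₁ = 253, n₀ = 269, n = 522; a·n₀/n = 36·269/522 = 18.5517; c·n₁/n = 110·253/522 = 53.3142
Stratum 2 (Site B): n₁ = 147, n₀ = 377, n = 524; a·n₀/n = 4·377/524 = 2.8779; c·n₁/n = 68·147/524 = 19.0763
Stratum 3 (Site C): n₁ = 410, n₀ = 412, n = 822; a·n₀/n = 41·412/822 = 20.5499; c·n₁/n = 184·410/822 = 91.7762
RR_MH = (18.5517 + 2.8779 + 20.5499) / (53.3142 + 19.0763 + 91.7762) = 41.9795 / 164.1667 = 0.25571

0.26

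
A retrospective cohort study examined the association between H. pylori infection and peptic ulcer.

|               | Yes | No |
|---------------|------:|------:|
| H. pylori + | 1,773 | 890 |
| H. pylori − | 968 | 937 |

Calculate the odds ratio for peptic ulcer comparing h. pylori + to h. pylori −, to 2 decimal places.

1.93

Cells: a = 1773, b = 890, c = 968, d = 937.
OR = (a·d)/(b·c) = (1773 × 937) / (890 × 968) = 1661301 / 861520 = 1.92834
The odds of peptic ulcer are about 1.93 times as high in the h. pylori + group.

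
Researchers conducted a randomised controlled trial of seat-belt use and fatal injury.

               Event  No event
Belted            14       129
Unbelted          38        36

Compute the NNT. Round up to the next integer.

3

Risk in treated group = 14/143 = 0.09790; risk in control = 38/74 = 0.51351.
Absolute risk reduction = 0.51351 − 0.09790 = 0.41561
NNT = 1 / ARR = 1 / 0.41561 = 2.406 → round up → 3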